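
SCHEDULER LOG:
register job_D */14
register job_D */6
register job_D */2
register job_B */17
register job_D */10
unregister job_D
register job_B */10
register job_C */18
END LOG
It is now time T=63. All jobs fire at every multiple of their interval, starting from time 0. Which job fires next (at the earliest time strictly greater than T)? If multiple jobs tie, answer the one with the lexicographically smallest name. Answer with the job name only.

Answer: job_B

Derivation:
Op 1: register job_D */14 -> active={job_D:*/14}
Op 2: register job_D */6 -> active={job_D:*/6}
Op 3: register job_D */2 -> active={job_D:*/2}
Op 4: register job_B */17 -> active={job_B:*/17, job_D:*/2}
Op 5: register job_D */10 -> active={job_B:*/17, job_D:*/10}
Op 6: unregister job_D -> active={job_B:*/17}
Op 7: register job_B */10 -> active={job_B:*/10}
Op 8: register job_C */18 -> active={job_B:*/10, job_C:*/18}
  job_B: interval 10, next fire after T=63 is 70
  job_C: interval 18, next fire after T=63 is 72
Earliest = 70, winner (lex tiebreak) = job_B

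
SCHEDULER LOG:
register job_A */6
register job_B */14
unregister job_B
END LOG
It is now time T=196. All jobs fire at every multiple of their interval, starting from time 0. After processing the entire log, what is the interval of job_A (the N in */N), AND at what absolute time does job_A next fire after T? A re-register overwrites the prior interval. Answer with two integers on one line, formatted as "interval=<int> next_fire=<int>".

Op 1: register job_A */6 -> active={job_A:*/6}
Op 2: register job_B */14 -> active={job_A:*/6, job_B:*/14}
Op 3: unregister job_B -> active={job_A:*/6}
Final interval of job_A = 6
Next fire of job_A after T=196: (196//6+1)*6 = 198

Answer: interval=6 next_fire=198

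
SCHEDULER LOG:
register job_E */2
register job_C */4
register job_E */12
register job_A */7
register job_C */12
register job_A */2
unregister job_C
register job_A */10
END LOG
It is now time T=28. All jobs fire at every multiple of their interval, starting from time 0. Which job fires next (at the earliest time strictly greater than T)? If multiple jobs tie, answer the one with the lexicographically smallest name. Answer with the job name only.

Answer: job_A

Derivation:
Op 1: register job_E */2 -> active={job_E:*/2}
Op 2: register job_C */4 -> active={job_C:*/4, job_E:*/2}
Op 3: register job_E */12 -> active={job_C:*/4, job_E:*/12}
Op 4: register job_A */7 -> active={job_A:*/7, job_C:*/4, job_E:*/12}
Op 5: register job_C */12 -> active={job_A:*/7, job_C:*/12, job_E:*/12}
Op 6: register job_A */2 -> active={job_A:*/2, job_C:*/12, job_E:*/12}
Op 7: unregister job_C -> active={job_A:*/2, job_E:*/12}
Op 8: register job_A */10 -> active={job_A:*/10, job_E:*/12}
  job_A: interval 10, next fire after T=28 is 30
  job_E: interval 12, next fire after T=28 is 36
Earliest = 30, winner (lex tiebreak) = job_A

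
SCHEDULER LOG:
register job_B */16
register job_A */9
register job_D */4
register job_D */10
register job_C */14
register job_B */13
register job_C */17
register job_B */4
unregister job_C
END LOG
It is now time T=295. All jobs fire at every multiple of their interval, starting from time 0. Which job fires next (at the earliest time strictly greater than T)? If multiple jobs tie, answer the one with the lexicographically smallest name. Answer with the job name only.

Answer: job_B

Derivation:
Op 1: register job_B */16 -> active={job_B:*/16}
Op 2: register job_A */9 -> active={job_A:*/9, job_B:*/16}
Op 3: register job_D */4 -> active={job_A:*/9, job_B:*/16, job_D:*/4}
Op 4: register job_D */10 -> active={job_A:*/9, job_B:*/16, job_D:*/10}
Op 5: register job_C */14 -> active={job_A:*/9, job_B:*/16, job_C:*/14, job_D:*/10}
Op 6: register job_B */13 -> active={job_A:*/9, job_B:*/13, job_C:*/14, job_D:*/10}
Op 7: register job_C */17 -> active={job_A:*/9, job_B:*/13, job_C:*/17, job_D:*/10}
Op 8: register job_B */4 -> active={job_A:*/9, job_B:*/4, job_C:*/17, job_D:*/10}
Op 9: unregister job_C -> active={job_A:*/9, job_B:*/4, job_D:*/10}
  job_A: interval 9, next fire after T=295 is 297
  job_B: interval 4, next fire after T=295 is 296
  job_D: interval 10, next fire after T=295 is 300
Earliest = 296, winner (lex tiebreak) = job_B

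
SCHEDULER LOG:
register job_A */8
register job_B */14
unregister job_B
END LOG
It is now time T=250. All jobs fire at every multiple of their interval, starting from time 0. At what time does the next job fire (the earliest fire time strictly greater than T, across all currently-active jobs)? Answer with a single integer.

Op 1: register job_A */8 -> active={job_A:*/8}
Op 2: register job_B */14 -> active={job_A:*/8, job_B:*/14}
Op 3: unregister job_B -> active={job_A:*/8}
  job_A: interval 8, next fire after T=250 is 256
Earliest fire time = 256 (job job_A)

Answer: 256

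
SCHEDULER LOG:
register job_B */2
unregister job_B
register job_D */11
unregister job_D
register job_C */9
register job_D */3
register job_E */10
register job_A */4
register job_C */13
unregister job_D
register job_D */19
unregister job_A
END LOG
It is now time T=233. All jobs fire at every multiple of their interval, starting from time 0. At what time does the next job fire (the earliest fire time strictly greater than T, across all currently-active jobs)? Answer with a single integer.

Op 1: register job_B */2 -> active={job_B:*/2}
Op 2: unregister job_B -> active={}
Op 3: register job_D */11 -> active={job_D:*/11}
Op 4: unregister job_D -> active={}
Op 5: register job_C */9 -> active={job_C:*/9}
Op 6: register job_D */3 -> active={job_C:*/9, job_D:*/3}
Op 7: register job_E */10 -> active={job_C:*/9, job_D:*/3, job_E:*/10}
Op 8: register job_A */4 -> active={job_A:*/4, job_C:*/9, job_D:*/3, job_E:*/10}
Op 9: register job_C */13 -> active={job_A:*/4, job_C:*/13, job_D:*/3, job_E:*/10}
Op 10: unregister job_D -> active={job_A:*/4, job_C:*/13, job_E:*/10}
Op 11: register job_D */19 -> active={job_A:*/4, job_C:*/13, job_D:*/19, job_E:*/10}
Op 12: unregister job_A -> active={job_C:*/13, job_D:*/19, job_E:*/10}
  job_C: interval 13, next fire after T=233 is 234
  job_D: interval 19, next fire after T=233 is 247
  job_E: interval 10, next fire after T=233 is 240
Earliest fire time = 234 (job job_C)

Answer: 234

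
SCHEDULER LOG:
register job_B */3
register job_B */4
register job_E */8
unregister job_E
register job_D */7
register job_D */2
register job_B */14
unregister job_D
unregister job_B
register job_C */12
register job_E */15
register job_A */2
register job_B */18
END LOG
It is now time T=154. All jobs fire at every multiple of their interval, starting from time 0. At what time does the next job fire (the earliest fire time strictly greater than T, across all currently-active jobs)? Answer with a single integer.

Answer: 156

Derivation:
Op 1: register job_B */3 -> active={job_B:*/3}
Op 2: register job_B */4 -> active={job_B:*/4}
Op 3: register job_E */8 -> active={job_B:*/4, job_E:*/8}
Op 4: unregister job_E -> active={job_B:*/4}
Op 5: register job_D */7 -> active={job_B:*/4, job_D:*/7}
Op 6: register job_D */2 -> active={job_B:*/4, job_D:*/2}
Op 7: register job_B */14 -> active={job_B:*/14, job_D:*/2}
Op 8: unregister job_D -> active={job_B:*/14}
Op 9: unregister job_B -> active={}
Op 10: register job_C */12 -> active={job_C:*/12}
Op 11: register job_E */15 -> active={job_C:*/12, job_E:*/15}
Op 12: register job_A */2 -> active={job_A:*/2, job_C:*/12, job_E:*/15}
Op 13: register job_B */18 -> active={job_A:*/2, job_B:*/18, job_C:*/12, job_E:*/15}
  job_A: interval 2, next fire after T=154 is 156
  job_B: interval 18, next fire after T=154 is 162
  job_C: interval 12, next fire after T=154 is 156
  job_E: interval 15, next fire after T=154 is 165
Earliest fire time = 156 (job job_A)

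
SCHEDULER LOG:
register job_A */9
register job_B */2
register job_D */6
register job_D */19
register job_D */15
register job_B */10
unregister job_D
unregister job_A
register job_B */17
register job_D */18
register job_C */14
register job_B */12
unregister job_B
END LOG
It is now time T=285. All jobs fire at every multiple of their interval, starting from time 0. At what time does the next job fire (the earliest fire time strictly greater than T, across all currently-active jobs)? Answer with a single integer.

Answer: 288

Derivation:
Op 1: register job_A */9 -> active={job_A:*/9}
Op 2: register job_B */2 -> active={job_A:*/9, job_B:*/2}
Op 3: register job_D */6 -> active={job_A:*/9, job_B:*/2, job_D:*/6}
Op 4: register job_D */19 -> active={job_A:*/9, job_B:*/2, job_D:*/19}
Op 5: register job_D */15 -> active={job_A:*/9, job_B:*/2, job_D:*/15}
Op 6: register job_B */10 -> active={job_A:*/9, job_B:*/10, job_D:*/15}
Op 7: unregister job_D -> active={job_A:*/9, job_B:*/10}
Op 8: unregister job_A -> active={job_B:*/10}
Op 9: register job_B */17 -> active={job_B:*/17}
Op 10: register job_D */18 -> active={job_B:*/17, job_D:*/18}
Op 11: register job_C */14 -> active={job_B:*/17, job_C:*/14, job_D:*/18}
Op 12: register job_B */12 -> active={job_B:*/12, job_C:*/14, job_D:*/18}
Op 13: unregister job_B -> active={job_C:*/14, job_D:*/18}
  job_C: interval 14, next fire after T=285 is 294
  job_D: interval 18, next fire after T=285 is 288
Earliest fire time = 288 (job job_D)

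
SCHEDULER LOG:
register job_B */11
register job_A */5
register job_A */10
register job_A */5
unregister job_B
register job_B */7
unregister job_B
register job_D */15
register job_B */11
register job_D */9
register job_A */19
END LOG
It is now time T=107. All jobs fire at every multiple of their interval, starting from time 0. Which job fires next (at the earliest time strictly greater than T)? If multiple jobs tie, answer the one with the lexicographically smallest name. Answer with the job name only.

Answer: job_D

Derivation:
Op 1: register job_B */11 -> active={job_B:*/11}
Op 2: register job_A */5 -> active={job_A:*/5, job_B:*/11}
Op 3: register job_A */10 -> active={job_A:*/10, job_B:*/11}
Op 4: register job_A */5 -> active={job_A:*/5, job_B:*/11}
Op 5: unregister job_B -> active={job_A:*/5}
Op 6: register job_B */7 -> active={job_A:*/5, job_B:*/7}
Op 7: unregister job_B -> active={job_A:*/5}
Op 8: register job_D */15 -> active={job_A:*/5, job_D:*/15}
Op 9: register job_B */11 -> active={job_A:*/5, job_B:*/11, job_D:*/15}
Op 10: register job_D */9 -> active={job_A:*/5, job_B:*/11, job_D:*/9}
Op 11: register job_A */19 -> active={job_A:*/19, job_B:*/11, job_D:*/9}
  job_A: interval 19, next fire after T=107 is 114
  job_B: interval 11, next fire after T=107 is 110
  job_D: interval 9, next fire after T=107 is 108
Earliest = 108, winner (lex tiebreak) = job_D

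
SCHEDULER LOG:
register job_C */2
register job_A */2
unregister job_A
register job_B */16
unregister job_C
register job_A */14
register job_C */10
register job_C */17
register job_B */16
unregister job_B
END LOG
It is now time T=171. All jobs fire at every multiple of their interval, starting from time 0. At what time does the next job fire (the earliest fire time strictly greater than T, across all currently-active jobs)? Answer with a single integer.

Answer: 182

Derivation:
Op 1: register job_C */2 -> active={job_C:*/2}
Op 2: register job_A */2 -> active={job_A:*/2, job_C:*/2}
Op 3: unregister job_A -> active={job_C:*/2}
Op 4: register job_B */16 -> active={job_B:*/16, job_C:*/2}
Op 5: unregister job_C -> active={job_B:*/16}
Op 6: register job_A */14 -> active={job_A:*/14, job_B:*/16}
Op 7: register job_C */10 -> active={job_A:*/14, job_B:*/16, job_C:*/10}
Op 8: register job_C */17 -> active={job_A:*/14, job_B:*/16, job_C:*/17}
Op 9: register job_B */16 -> active={job_A:*/14, job_B:*/16, job_C:*/17}
Op 10: unregister job_B -> active={job_A:*/14, job_C:*/17}
  job_A: interval 14, next fire after T=171 is 182
  job_C: interval 17, next fire after T=171 is 187
Earliest fire time = 182 (job job_A)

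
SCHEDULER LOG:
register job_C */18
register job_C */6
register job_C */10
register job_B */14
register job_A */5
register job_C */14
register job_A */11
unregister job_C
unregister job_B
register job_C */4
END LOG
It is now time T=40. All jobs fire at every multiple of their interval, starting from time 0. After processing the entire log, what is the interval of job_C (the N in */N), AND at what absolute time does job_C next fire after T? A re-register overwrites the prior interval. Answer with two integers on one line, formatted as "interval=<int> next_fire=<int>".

Answer: interval=4 next_fire=44

Derivation:
Op 1: register job_C */18 -> active={job_C:*/18}
Op 2: register job_C */6 -> active={job_C:*/6}
Op 3: register job_C */10 -> active={job_C:*/10}
Op 4: register job_B */14 -> active={job_B:*/14, job_C:*/10}
Op 5: register job_A */5 -> active={job_A:*/5, job_B:*/14, job_C:*/10}
Op 6: register job_C */14 -> active={job_A:*/5, job_B:*/14, job_C:*/14}
Op 7: register job_A */11 -> active={job_A:*/11, job_B:*/14, job_C:*/14}
Op 8: unregister job_C -> active={job_A:*/11, job_B:*/14}
Op 9: unregister job_B -> active={job_A:*/11}
Op 10: register job_C */4 -> active={job_A:*/11, job_C:*/4}
Final interval of job_C = 4
Next fire of job_C after T=40: (40//4+1)*4 = 44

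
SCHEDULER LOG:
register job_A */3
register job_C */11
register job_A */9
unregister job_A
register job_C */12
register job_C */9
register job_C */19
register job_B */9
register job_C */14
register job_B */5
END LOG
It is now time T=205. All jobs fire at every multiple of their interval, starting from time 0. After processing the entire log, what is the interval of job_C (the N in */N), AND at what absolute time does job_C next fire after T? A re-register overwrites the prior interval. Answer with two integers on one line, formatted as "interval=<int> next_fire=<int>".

Op 1: register job_A */3 -> active={job_A:*/3}
Op 2: register job_C */11 -> active={job_A:*/3, job_C:*/11}
Op 3: register job_A */9 -> active={job_A:*/9, job_C:*/11}
Op 4: unregister job_A -> active={job_C:*/11}
Op 5: register job_C */12 -> active={job_C:*/12}
Op 6: register job_C */9 -> active={job_C:*/9}
Op 7: register job_C */19 -> active={job_C:*/19}
Op 8: register job_B */9 -> active={job_B:*/9, job_C:*/19}
Op 9: register job_C */14 -> active={job_B:*/9, job_C:*/14}
Op 10: register job_B */5 -> active={job_B:*/5, job_C:*/14}
Final interval of job_C = 14
Next fire of job_C after T=205: (205//14+1)*14 = 210

Answer: interval=14 next_fire=210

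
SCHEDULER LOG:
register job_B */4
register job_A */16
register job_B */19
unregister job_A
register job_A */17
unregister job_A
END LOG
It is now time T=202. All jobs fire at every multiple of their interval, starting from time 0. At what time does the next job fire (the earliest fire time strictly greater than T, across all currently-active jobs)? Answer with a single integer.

Op 1: register job_B */4 -> active={job_B:*/4}
Op 2: register job_A */16 -> active={job_A:*/16, job_B:*/4}
Op 3: register job_B */19 -> active={job_A:*/16, job_B:*/19}
Op 4: unregister job_A -> active={job_B:*/19}
Op 5: register job_A */17 -> active={job_A:*/17, job_B:*/19}
Op 6: unregister job_A -> active={job_B:*/19}
  job_B: interval 19, next fire after T=202 is 209
Earliest fire time = 209 (job job_B)

Answer: 209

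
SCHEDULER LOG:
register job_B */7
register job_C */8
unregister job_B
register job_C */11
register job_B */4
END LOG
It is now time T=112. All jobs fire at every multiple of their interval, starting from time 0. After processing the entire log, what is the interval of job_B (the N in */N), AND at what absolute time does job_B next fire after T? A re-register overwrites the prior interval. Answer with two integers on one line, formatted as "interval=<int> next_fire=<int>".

Op 1: register job_B */7 -> active={job_B:*/7}
Op 2: register job_C */8 -> active={job_B:*/7, job_C:*/8}
Op 3: unregister job_B -> active={job_C:*/8}
Op 4: register job_C */11 -> active={job_C:*/11}
Op 5: register job_B */4 -> active={job_B:*/4, job_C:*/11}
Final interval of job_B = 4
Next fire of job_B after T=112: (112//4+1)*4 = 116

Answer: interval=4 next_fire=116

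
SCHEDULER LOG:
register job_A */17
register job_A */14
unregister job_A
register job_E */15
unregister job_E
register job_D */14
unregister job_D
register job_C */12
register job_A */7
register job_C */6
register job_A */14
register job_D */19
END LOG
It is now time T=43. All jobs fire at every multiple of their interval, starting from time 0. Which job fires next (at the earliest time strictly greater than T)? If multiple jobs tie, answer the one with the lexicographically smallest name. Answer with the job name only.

Answer: job_C

Derivation:
Op 1: register job_A */17 -> active={job_A:*/17}
Op 2: register job_A */14 -> active={job_A:*/14}
Op 3: unregister job_A -> active={}
Op 4: register job_E */15 -> active={job_E:*/15}
Op 5: unregister job_E -> active={}
Op 6: register job_D */14 -> active={job_D:*/14}
Op 7: unregister job_D -> active={}
Op 8: register job_C */12 -> active={job_C:*/12}
Op 9: register job_A */7 -> active={job_A:*/7, job_C:*/12}
Op 10: register job_C */6 -> active={job_A:*/7, job_C:*/6}
Op 11: register job_A */14 -> active={job_A:*/14, job_C:*/6}
Op 12: register job_D */19 -> active={job_A:*/14, job_C:*/6, job_D:*/19}
  job_A: interval 14, next fire after T=43 is 56
  job_C: interval 6, next fire after T=43 is 48
  job_D: interval 19, next fire after T=43 is 57
Earliest = 48, winner (lex tiebreak) = job_C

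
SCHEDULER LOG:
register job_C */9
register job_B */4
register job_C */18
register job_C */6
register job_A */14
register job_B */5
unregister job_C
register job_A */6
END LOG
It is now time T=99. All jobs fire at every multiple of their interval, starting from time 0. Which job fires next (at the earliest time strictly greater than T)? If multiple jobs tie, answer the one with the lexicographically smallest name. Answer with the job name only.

Answer: job_B

Derivation:
Op 1: register job_C */9 -> active={job_C:*/9}
Op 2: register job_B */4 -> active={job_B:*/4, job_C:*/9}
Op 3: register job_C */18 -> active={job_B:*/4, job_C:*/18}
Op 4: register job_C */6 -> active={job_B:*/4, job_C:*/6}
Op 5: register job_A */14 -> active={job_A:*/14, job_B:*/4, job_C:*/6}
Op 6: register job_B */5 -> active={job_A:*/14, job_B:*/5, job_C:*/6}
Op 7: unregister job_C -> active={job_A:*/14, job_B:*/5}
Op 8: register job_A */6 -> active={job_A:*/6, job_B:*/5}
  job_A: interval 6, next fire after T=99 is 102
  job_B: interval 5, next fire after T=99 is 100
Earliest = 100, winner (lex tiebreak) = job_B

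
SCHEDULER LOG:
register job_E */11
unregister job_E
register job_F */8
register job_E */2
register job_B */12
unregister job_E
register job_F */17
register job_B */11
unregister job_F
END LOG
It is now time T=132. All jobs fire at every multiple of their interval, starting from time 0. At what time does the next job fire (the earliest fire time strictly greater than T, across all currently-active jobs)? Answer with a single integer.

Op 1: register job_E */11 -> active={job_E:*/11}
Op 2: unregister job_E -> active={}
Op 3: register job_F */8 -> active={job_F:*/8}
Op 4: register job_E */2 -> active={job_E:*/2, job_F:*/8}
Op 5: register job_B */12 -> active={job_B:*/12, job_E:*/2, job_F:*/8}
Op 6: unregister job_E -> active={job_B:*/12, job_F:*/8}
Op 7: register job_F */17 -> active={job_B:*/12, job_F:*/17}
Op 8: register job_B */11 -> active={job_B:*/11, job_F:*/17}
Op 9: unregister job_F -> active={job_B:*/11}
  job_B: interval 11, next fire after T=132 is 143
Earliest fire time = 143 (job job_B)

Answer: 143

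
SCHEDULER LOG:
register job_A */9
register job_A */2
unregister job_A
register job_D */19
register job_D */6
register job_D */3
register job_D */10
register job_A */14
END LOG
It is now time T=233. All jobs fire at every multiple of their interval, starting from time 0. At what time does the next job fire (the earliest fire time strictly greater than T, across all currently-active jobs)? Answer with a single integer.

Op 1: register job_A */9 -> active={job_A:*/9}
Op 2: register job_A */2 -> active={job_A:*/2}
Op 3: unregister job_A -> active={}
Op 4: register job_D */19 -> active={job_D:*/19}
Op 5: register job_D */6 -> active={job_D:*/6}
Op 6: register job_D */3 -> active={job_D:*/3}
Op 7: register job_D */10 -> active={job_D:*/10}
Op 8: register job_A */14 -> active={job_A:*/14, job_D:*/10}
  job_A: interval 14, next fire after T=233 is 238
  job_D: interval 10, next fire after T=233 is 240
Earliest fire time = 238 (job job_A)

Answer: 238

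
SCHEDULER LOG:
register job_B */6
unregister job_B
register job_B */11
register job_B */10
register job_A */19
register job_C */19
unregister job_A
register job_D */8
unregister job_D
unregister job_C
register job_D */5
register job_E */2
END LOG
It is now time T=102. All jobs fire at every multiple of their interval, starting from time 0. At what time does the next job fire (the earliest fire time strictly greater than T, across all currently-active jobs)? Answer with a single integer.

Answer: 104

Derivation:
Op 1: register job_B */6 -> active={job_B:*/6}
Op 2: unregister job_B -> active={}
Op 3: register job_B */11 -> active={job_B:*/11}
Op 4: register job_B */10 -> active={job_B:*/10}
Op 5: register job_A */19 -> active={job_A:*/19, job_B:*/10}
Op 6: register job_C */19 -> active={job_A:*/19, job_B:*/10, job_C:*/19}
Op 7: unregister job_A -> active={job_B:*/10, job_C:*/19}
Op 8: register job_D */8 -> active={job_B:*/10, job_C:*/19, job_D:*/8}
Op 9: unregister job_D -> active={job_B:*/10, job_C:*/19}
Op 10: unregister job_C -> active={job_B:*/10}
Op 11: register job_D */5 -> active={job_B:*/10, job_D:*/5}
Op 12: register job_E */2 -> active={job_B:*/10, job_D:*/5, job_E:*/2}
  job_B: interval 10, next fire after T=102 is 110
  job_D: interval 5, next fire after T=102 is 105
  job_E: interval 2, next fire after T=102 is 104
Earliest fire time = 104 (job job_E)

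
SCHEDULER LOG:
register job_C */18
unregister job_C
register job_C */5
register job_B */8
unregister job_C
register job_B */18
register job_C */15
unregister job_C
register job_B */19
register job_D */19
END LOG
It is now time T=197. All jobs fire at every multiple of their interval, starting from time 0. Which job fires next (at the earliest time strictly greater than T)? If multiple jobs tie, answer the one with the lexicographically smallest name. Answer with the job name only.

Answer: job_B

Derivation:
Op 1: register job_C */18 -> active={job_C:*/18}
Op 2: unregister job_C -> active={}
Op 3: register job_C */5 -> active={job_C:*/5}
Op 4: register job_B */8 -> active={job_B:*/8, job_C:*/5}
Op 5: unregister job_C -> active={job_B:*/8}
Op 6: register job_B */18 -> active={job_B:*/18}
Op 7: register job_C */15 -> active={job_B:*/18, job_C:*/15}
Op 8: unregister job_C -> active={job_B:*/18}
Op 9: register job_B */19 -> active={job_B:*/19}
Op 10: register job_D */19 -> active={job_B:*/19, job_D:*/19}
  job_B: interval 19, next fire after T=197 is 209
  job_D: interval 19, next fire after T=197 is 209
Earliest = 209, winner (lex tiebreak) = job_B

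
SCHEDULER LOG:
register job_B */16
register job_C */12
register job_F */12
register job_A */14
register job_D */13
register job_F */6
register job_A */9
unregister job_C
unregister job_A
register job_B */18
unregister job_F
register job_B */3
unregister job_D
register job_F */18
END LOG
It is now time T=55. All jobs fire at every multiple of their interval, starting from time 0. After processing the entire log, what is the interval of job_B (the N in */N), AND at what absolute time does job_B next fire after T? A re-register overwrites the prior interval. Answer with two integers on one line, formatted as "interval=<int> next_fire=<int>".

Op 1: register job_B */16 -> active={job_B:*/16}
Op 2: register job_C */12 -> active={job_B:*/16, job_C:*/12}
Op 3: register job_F */12 -> active={job_B:*/16, job_C:*/12, job_F:*/12}
Op 4: register job_A */14 -> active={job_A:*/14, job_B:*/16, job_C:*/12, job_F:*/12}
Op 5: register job_D */13 -> active={job_A:*/14, job_B:*/16, job_C:*/12, job_D:*/13, job_F:*/12}
Op 6: register job_F */6 -> active={job_A:*/14, job_B:*/16, job_C:*/12, job_D:*/13, job_F:*/6}
Op 7: register job_A */9 -> active={job_A:*/9, job_B:*/16, job_C:*/12, job_D:*/13, job_F:*/6}
Op 8: unregister job_C -> active={job_A:*/9, job_B:*/16, job_D:*/13, job_F:*/6}
Op 9: unregister job_A -> active={job_B:*/16, job_D:*/13, job_F:*/6}
Op 10: register job_B */18 -> active={job_B:*/18, job_D:*/13, job_F:*/6}
Op 11: unregister job_F -> active={job_B:*/18, job_D:*/13}
Op 12: register job_B */3 -> active={job_B:*/3, job_D:*/13}
Op 13: unregister job_D -> active={job_B:*/3}
Op 14: register job_F */18 -> active={job_B:*/3, job_F:*/18}
Final interval of job_B = 3
Next fire of job_B after T=55: (55//3+1)*3 = 57

Answer: interval=3 next_fire=57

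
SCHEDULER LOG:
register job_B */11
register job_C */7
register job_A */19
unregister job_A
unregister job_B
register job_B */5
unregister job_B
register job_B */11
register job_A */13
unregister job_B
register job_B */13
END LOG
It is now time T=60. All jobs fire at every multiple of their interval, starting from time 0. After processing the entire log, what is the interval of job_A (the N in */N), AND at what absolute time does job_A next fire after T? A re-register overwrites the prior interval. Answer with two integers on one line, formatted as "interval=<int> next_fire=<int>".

Answer: interval=13 next_fire=65

Derivation:
Op 1: register job_B */11 -> active={job_B:*/11}
Op 2: register job_C */7 -> active={job_B:*/11, job_C:*/7}
Op 3: register job_A */19 -> active={job_A:*/19, job_B:*/11, job_C:*/7}
Op 4: unregister job_A -> active={job_B:*/11, job_C:*/7}
Op 5: unregister job_B -> active={job_C:*/7}
Op 6: register job_B */5 -> active={job_B:*/5, job_C:*/7}
Op 7: unregister job_B -> active={job_C:*/7}
Op 8: register job_B */11 -> active={job_B:*/11, job_C:*/7}
Op 9: register job_A */13 -> active={job_A:*/13, job_B:*/11, job_C:*/7}
Op 10: unregister job_B -> active={job_A:*/13, job_C:*/7}
Op 11: register job_B */13 -> active={job_A:*/13, job_B:*/13, job_C:*/7}
Final interval of job_A = 13
Next fire of job_A after T=60: (60//13+1)*13 = 65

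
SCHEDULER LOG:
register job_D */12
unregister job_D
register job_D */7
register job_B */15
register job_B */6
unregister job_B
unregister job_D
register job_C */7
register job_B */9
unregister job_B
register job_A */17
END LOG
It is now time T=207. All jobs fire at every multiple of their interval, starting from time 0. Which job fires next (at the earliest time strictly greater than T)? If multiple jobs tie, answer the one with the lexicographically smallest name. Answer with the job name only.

Op 1: register job_D */12 -> active={job_D:*/12}
Op 2: unregister job_D -> active={}
Op 3: register job_D */7 -> active={job_D:*/7}
Op 4: register job_B */15 -> active={job_B:*/15, job_D:*/7}
Op 5: register job_B */6 -> active={job_B:*/6, job_D:*/7}
Op 6: unregister job_B -> active={job_D:*/7}
Op 7: unregister job_D -> active={}
Op 8: register job_C */7 -> active={job_C:*/7}
Op 9: register job_B */9 -> active={job_B:*/9, job_C:*/7}
Op 10: unregister job_B -> active={job_C:*/7}
Op 11: register job_A */17 -> active={job_A:*/17, job_C:*/7}
  job_A: interval 17, next fire after T=207 is 221
  job_C: interval 7, next fire after T=207 is 210
Earliest = 210, winner (lex tiebreak) = job_C

Answer: job_C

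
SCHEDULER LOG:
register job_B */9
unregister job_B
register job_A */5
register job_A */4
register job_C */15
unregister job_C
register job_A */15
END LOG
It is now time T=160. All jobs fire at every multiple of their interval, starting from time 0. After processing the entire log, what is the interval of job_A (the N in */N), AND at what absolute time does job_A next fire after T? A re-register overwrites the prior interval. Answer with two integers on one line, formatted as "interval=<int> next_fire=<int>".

Op 1: register job_B */9 -> active={job_B:*/9}
Op 2: unregister job_B -> active={}
Op 3: register job_A */5 -> active={job_A:*/5}
Op 4: register job_A */4 -> active={job_A:*/4}
Op 5: register job_C */15 -> active={job_A:*/4, job_C:*/15}
Op 6: unregister job_C -> active={job_A:*/4}
Op 7: register job_A */15 -> active={job_A:*/15}
Final interval of job_A = 15
Next fire of job_A after T=160: (160//15+1)*15 = 165

Answer: interval=15 next_fire=165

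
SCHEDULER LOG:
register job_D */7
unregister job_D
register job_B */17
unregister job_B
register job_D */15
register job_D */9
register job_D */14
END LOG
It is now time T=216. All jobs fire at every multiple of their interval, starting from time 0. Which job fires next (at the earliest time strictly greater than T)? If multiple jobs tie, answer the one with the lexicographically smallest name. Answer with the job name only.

Answer: job_D

Derivation:
Op 1: register job_D */7 -> active={job_D:*/7}
Op 2: unregister job_D -> active={}
Op 3: register job_B */17 -> active={job_B:*/17}
Op 4: unregister job_B -> active={}
Op 5: register job_D */15 -> active={job_D:*/15}
Op 6: register job_D */9 -> active={job_D:*/9}
Op 7: register job_D */14 -> active={job_D:*/14}
  job_D: interval 14, next fire after T=216 is 224
Earliest = 224, winner (lex tiebreak) = job_D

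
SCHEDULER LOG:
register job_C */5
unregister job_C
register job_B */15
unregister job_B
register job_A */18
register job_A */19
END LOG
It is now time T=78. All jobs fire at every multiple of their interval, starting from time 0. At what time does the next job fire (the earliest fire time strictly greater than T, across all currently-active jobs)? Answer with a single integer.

Answer: 95

Derivation:
Op 1: register job_C */5 -> active={job_C:*/5}
Op 2: unregister job_C -> active={}
Op 3: register job_B */15 -> active={job_B:*/15}
Op 4: unregister job_B -> active={}
Op 5: register job_A */18 -> active={job_A:*/18}
Op 6: register job_A */19 -> active={job_A:*/19}
  job_A: interval 19, next fire after T=78 is 95
Earliest fire time = 95 (job job_A)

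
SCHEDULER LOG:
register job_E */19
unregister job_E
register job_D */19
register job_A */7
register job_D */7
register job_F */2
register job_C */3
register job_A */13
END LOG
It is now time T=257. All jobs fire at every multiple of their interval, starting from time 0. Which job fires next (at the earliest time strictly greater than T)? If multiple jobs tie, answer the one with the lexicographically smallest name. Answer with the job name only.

Answer: job_C

Derivation:
Op 1: register job_E */19 -> active={job_E:*/19}
Op 2: unregister job_E -> active={}
Op 3: register job_D */19 -> active={job_D:*/19}
Op 4: register job_A */7 -> active={job_A:*/7, job_D:*/19}
Op 5: register job_D */7 -> active={job_A:*/7, job_D:*/7}
Op 6: register job_F */2 -> active={job_A:*/7, job_D:*/7, job_F:*/2}
Op 7: register job_C */3 -> active={job_A:*/7, job_C:*/3, job_D:*/7, job_F:*/2}
Op 8: register job_A */13 -> active={job_A:*/13, job_C:*/3, job_D:*/7, job_F:*/2}
  job_A: interval 13, next fire after T=257 is 260
  job_C: interval 3, next fire after T=257 is 258
  job_D: interval 7, next fire after T=257 is 259
  job_F: interval 2, next fire after T=257 is 258
Earliest = 258, winner (lex tiebreak) = job_C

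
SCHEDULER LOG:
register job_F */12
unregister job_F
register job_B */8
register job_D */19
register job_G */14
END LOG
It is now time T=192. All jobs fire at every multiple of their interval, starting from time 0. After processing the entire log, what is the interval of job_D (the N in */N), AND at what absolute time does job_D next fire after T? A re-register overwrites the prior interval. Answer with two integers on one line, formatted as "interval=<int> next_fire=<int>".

Op 1: register job_F */12 -> active={job_F:*/12}
Op 2: unregister job_F -> active={}
Op 3: register job_B */8 -> active={job_B:*/8}
Op 4: register job_D */19 -> active={job_B:*/8, job_D:*/19}
Op 5: register job_G */14 -> active={job_B:*/8, job_D:*/19, job_G:*/14}
Final interval of job_D = 19
Next fire of job_D after T=192: (192//19+1)*19 = 209

Answer: interval=19 next_fire=209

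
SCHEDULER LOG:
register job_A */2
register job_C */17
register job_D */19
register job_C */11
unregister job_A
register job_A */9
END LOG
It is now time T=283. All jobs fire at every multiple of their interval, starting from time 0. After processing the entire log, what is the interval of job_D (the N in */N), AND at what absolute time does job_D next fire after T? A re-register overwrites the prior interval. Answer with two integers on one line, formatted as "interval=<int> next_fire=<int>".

Answer: interval=19 next_fire=285

Derivation:
Op 1: register job_A */2 -> active={job_A:*/2}
Op 2: register job_C */17 -> active={job_A:*/2, job_C:*/17}
Op 3: register job_D */19 -> active={job_A:*/2, job_C:*/17, job_D:*/19}
Op 4: register job_C */11 -> active={job_A:*/2, job_C:*/11, job_D:*/19}
Op 5: unregister job_A -> active={job_C:*/11, job_D:*/19}
Op 6: register job_A */9 -> active={job_A:*/9, job_C:*/11, job_D:*/19}
Final interval of job_D = 19
Next fire of job_D after T=283: (283//19+1)*19 = 285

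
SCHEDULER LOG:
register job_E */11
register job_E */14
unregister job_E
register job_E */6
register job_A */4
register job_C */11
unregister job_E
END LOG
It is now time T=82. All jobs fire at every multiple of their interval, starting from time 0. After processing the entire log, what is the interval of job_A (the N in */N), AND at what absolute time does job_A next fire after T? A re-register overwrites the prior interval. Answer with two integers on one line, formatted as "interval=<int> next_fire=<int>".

Op 1: register job_E */11 -> active={job_E:*/11}
Op 2: register job_E */14 -> active={job_E:*/14}
Op 3: unregister job_E -> active={}
Op 4: register job_E */6 -> active={job_E:*/6}
Op 5: register job_A */4 -> active={job_A:*/4, job_E:*/6}
Op 6: register job_C */11 -> active={job_A:*/4, job_C:*/11, job_E:*/6}
Op 7: unregister job_E -> active={job_A:*/4, job_C:*/11}
Final interval of job_A = 4
Next fire of job_A after T=82: (82//4+1)*4 = 84

Answer: interval=4 next_fire=84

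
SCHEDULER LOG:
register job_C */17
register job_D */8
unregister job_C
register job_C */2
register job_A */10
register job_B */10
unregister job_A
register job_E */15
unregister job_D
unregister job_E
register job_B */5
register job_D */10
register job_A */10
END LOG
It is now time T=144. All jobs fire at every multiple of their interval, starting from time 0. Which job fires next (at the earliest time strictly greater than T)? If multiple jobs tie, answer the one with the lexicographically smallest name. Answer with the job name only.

Answer: job_B

Derivation:
Op 1: register job_C */17 -> active={job_C:*/17}
Op 2: register job_D */8 -> active={job_C:*/17, job_D:*/8}
Op 3: unregister job_C -> active={job_D:*/8}
Op 4: register job_C */2 -> active={job_C:*/2, job_D:*/8}
Op 5: register job_A */10 -> active={job_A:*/10, job_C:*/2, job_D:*/8}
Op 6: register job_B */10 -> active={job_A:*/10, job_B:*/10, job_C:*/2, job_D:*/8}
Op 7: unregister job_A -> active={job_B:*/10, job_C:*/2, job_D:*/8}
Op 8: register job_E */15 -> active={job_B:*/10, job_C:*/2, job_D:*/8, job_E:*/15}
Op 9: unregister job_D -> active={job_B:*/10, job_C:*/2, job_E:*/15}
Op 10: unregister job_E -> active={job_B:*/10, job_C:*/2}
Op 11: register job_B */5 -> active={job_B:*/5, job_C:*/2}
Op 12: register job_D */10 -> active={job_B:*/5, job_C:*/2, job_D:*/10}
Op 13: register job_A */10 -> active={job_A:*/10, job_B:*/5, job_C:*/2, job_D:*/10}
  job_A: interval 10, next fire after T=144 is 150
  job_B: interval 5, next fire after T=144 is 145
  job_C: interval 2, next fire after T=144 is 146
  job_D: interval 10, next fire after T=144 is 150
Earliest = 145, winner (lex tiebreak) = job_B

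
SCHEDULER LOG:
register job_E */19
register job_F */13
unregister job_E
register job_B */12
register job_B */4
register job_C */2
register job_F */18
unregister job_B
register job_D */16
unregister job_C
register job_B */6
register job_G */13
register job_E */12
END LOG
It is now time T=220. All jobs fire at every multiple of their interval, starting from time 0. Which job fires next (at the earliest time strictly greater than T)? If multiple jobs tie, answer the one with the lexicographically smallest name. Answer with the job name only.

Op 1: register job_E */19 -> active={job_E:*/19}
Op 2: register job_F */13 -> active={job_E:*/19, job_F:*/13}
Op 3: unregister job_E -> active={job_F:*/13}
Op 4: register job_B */12 -> active={job_B:*/12, job_F:*/13}
Op 5: register job_B */4 -> active={job_B:*/4, job_F:*/13}
Op 6: register job_C */2 -> active={job_B:*/4, job_C:*/2, job_F:*/13}
Op 7: register job_F */18 -> active={job_B:*/4, job_C:*/2, job_F:*/18}
Op 8: unregister job_B -> active={job_C:*/2, job_F:*/18}
Op 9: register job_D */16 -> active={job_C:*/2, job_D:*/16, job_F:*/18}
Op 10: unregister job_C -> active={job_D:*/16, job_F:*/18}
Op 11: register job_B */6 -> active={job_B:*/6, job_D:*/16, job_F:*/18}
Op 12: register job_G */13 -> active={job_B:*/6, job_D:*/16, job_F:*/18, job_G:*/13}
Op 13: register job_E */12 -> active={job_B:*/6, job_D:*/16, job_E:*/12, job_F:*/18, job_G:*/13}
  job_B: interval 6, next fire after T=220 is 222
  job_D: interval 16, next fire after T=220 is 224
  job_E: interval 12, next fire after T=220 is 228
  job_F: interval 18, next fire after T=220 is 234
  job_G: interval 13, next fire after T=220 is 221
Earliest = 221, winner (lex tiebreak) = job_G

Answer: job_G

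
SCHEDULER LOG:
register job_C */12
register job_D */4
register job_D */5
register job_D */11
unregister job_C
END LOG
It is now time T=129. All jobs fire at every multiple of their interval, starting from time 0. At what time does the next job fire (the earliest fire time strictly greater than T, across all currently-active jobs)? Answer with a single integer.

Op 1: register job_C */12 -> active={job_C:*/12}
Op 2: register job_D */4 -> active={job_C:*/12, job_D:*/4}
Op 3: register job_D */5 -> active={job_C:*/12, job_D:*/5}
Op 4: register job_D */11 -> active={job_C:*/12, job_D:*/11}
Op 5: unregister job_C -> active={job_D:*/11}
  job_D: interval 11, next fire after T=129 is 132
Earliest fire time = 132 (job job_D)

Answer: 132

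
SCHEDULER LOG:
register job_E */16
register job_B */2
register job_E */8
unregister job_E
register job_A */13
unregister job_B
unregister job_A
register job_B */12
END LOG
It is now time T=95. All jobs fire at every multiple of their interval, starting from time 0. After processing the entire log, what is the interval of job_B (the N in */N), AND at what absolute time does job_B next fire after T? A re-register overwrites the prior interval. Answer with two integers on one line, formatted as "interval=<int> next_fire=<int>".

Op 1: register job_E */16 -> active={job_E:*/16}
Op 2: register job_B */2 -> active={job_B:*/2, job_E:*/16}
Op 3: register job_E */8 -> active={job_B:*/2, job_E:*/8}
Op 4: unregister job_E -> active={job_B:*/2}
Op 5: register job_A */13 -> active={job_A:*/13, job_B:*/2}
Op 6: unregister job_B -> active={job_A:*/13}
Op 7: unregister job_A -> active={}
Op 8: register job_B */12 -> active={job_B:*/12}
Final interval of job_B = 12
Next fire of job_B after T=95: (95//12+1)*12 = 96

Answer: interval=12 next_fire=96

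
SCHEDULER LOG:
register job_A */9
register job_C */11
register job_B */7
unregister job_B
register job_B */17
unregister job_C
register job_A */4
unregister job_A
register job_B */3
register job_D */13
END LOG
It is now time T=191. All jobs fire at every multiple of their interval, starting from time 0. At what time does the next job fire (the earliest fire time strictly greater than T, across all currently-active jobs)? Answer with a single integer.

Op 1: register job_A */9 -> active={job_A:*/9}
Op 2: register job_C */11 -> active={job_A:*/9, job_C:*/11}
Op 3: register job_B */7 -> active={job_A:*/9, job_B:*/7, job_C:*/11}
Op 4: unregister job_B -> active={job_A:*/9, job_C:*/11}
Op 5: register job_B */17 -> active={job_A:*/9, job_B:*/17, job_C:*/11}
Op 6: unregister job_C -> active={job_A:*/9, job_B:*/17}
Op 7: register job_A */4 -> active={job_A:*/4, job_B:*/17}
Op 8: unregister job_A -> active={job_B:*/17}
Op 9: register job_B */3 -> active={job_B:*/3}
Op 10: register job_D */13 -> active={job_B:*/3, job_D:*/13}
  job_B: interval 3, next fire after T=191 is 192
  job_D: interval 13, next fire after T=191 is 195
Earliest fire time = 192 (job job_B)

Answer: 192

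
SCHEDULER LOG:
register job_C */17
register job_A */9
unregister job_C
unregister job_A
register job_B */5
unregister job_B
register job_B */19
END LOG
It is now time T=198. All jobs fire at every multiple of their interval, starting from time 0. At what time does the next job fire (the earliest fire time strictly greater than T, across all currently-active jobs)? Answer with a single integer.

Op 1: register job_C */17 -> active={job_C:*/17}
Op 2: register job_A */9 -> active={job_A:*/9, job_C:*/17}
Op 3: unregister job_C -> active={job_A:*/9}
Op 4: unregister job_A -> active={}
Op 5: register job_B */5 -> active={job_B:*/5}
Op 6: unregister job_B -> active={}
Op 7: register job_B */19 -> active={job_B:*/19}
  job_B: interval 19, next fire after T=198 is 209
Earliest fire time = 209 (job job_B)

Answer: 209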